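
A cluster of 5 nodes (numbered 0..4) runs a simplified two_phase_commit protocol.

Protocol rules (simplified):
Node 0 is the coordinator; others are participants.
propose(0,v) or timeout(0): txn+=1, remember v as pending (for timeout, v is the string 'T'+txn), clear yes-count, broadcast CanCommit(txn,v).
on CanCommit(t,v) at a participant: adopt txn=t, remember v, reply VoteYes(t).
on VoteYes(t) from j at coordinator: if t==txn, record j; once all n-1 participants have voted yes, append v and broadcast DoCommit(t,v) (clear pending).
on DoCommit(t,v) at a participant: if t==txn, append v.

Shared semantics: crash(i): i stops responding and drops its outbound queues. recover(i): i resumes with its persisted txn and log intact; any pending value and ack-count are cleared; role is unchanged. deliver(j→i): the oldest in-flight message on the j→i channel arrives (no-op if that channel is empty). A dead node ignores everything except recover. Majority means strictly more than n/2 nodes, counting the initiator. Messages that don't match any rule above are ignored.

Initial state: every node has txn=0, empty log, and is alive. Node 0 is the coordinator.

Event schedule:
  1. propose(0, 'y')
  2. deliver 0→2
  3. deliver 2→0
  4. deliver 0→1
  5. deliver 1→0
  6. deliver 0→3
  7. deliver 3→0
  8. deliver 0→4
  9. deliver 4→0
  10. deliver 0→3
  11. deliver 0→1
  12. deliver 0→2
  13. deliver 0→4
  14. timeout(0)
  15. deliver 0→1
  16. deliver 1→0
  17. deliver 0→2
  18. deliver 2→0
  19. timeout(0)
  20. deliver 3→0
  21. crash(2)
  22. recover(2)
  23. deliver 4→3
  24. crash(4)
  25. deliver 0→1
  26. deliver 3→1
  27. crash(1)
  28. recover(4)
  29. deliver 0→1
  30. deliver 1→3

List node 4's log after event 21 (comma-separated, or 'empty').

y

after 1 — propose(0,'y'): n0:coor/t1/[-]
after 2 — deliver 0→2: n2:part/t1/[-]
after 3 — deliver 2→0: ·
after 4 — deliver 0→1: n1:part/t1/[-]
after 5 — deliver 1→0: ·
after 6 — deliver 0→3: n3:part/t1/[-]
after 7 — deliver 3→0: ·
after 8 — deliver 0→4: n4:part/t1/[-]
after 9 — deliver 4→0: n0:coor/t1/[y]
after 10 — deliver 0→3: n3:part/t1/[y]
after 11 — deliver 0→1: n1:part/t1/[y]
after 12 — deliver 0→2: n2:part/t1/[y]
after 13 — deliver 0→4: n4:part/t1/[y]
after 14 — timeout(0): n0:coor/t2/[y]
after 15 — deliver 0→1: n1:part/t2/[y]
after 16 — deliver 1→0: ·
after 17 — deliver 0→2: n2:part/t2/[y]
after 18 — deliver 2→0: ·
after 19 — timeout(0): n0:coor/t3/[y]
after 20 — deliver 3→0: ·
after 21 — crash(2): n2:✗part/t2/[y]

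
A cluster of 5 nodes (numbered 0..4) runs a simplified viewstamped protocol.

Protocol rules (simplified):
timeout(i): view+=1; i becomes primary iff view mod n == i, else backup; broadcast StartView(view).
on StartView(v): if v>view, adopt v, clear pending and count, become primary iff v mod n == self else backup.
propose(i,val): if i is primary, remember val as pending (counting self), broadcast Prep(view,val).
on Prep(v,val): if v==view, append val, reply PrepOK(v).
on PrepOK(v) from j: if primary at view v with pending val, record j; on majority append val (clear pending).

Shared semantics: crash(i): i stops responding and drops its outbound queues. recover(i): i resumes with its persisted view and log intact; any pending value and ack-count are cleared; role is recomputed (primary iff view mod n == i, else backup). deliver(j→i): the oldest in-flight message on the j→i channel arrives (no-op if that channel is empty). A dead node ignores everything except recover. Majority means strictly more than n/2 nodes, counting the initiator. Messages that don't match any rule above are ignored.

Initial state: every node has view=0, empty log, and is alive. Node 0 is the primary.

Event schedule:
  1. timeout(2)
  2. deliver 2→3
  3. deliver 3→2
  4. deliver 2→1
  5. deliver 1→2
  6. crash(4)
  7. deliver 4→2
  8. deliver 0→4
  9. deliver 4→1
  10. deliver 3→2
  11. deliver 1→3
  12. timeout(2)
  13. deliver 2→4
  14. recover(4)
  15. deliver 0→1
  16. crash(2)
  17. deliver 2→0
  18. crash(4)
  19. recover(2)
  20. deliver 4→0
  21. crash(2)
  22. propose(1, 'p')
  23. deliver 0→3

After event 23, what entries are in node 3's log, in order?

e1 timeout(2): 2[back,v=1,-]
e2 deliver 2→3: 3[back,v=1,-]
e3 deliver 3→2: ·
e4 deliver 2→1: 1[prim,v=1,-]
e5 deliver 1→2: ·
e6 crash(4): 4[✗back,v=0,-]
e7 deliver 4→2: ·
e8 deliver 0→4: ·
e9 deliver 4→1: ·
e10 deliver 3→2: ·
e11 deliver 1→3: ·
e12 timeout(2): 2[prim,v=2,-]
e13 deliver 2→4: ·
e14 recover(4): 4[back,v=0,-]
e15 deliver 0→1: ·
e16 crash(2): 2[✗prim,v=2,-]
e17 deliver 2→0: ·
e18 crash(4): 4[✗back,v=0,-]
e19 recover(2): 2[prim,v=2,-]
e20 deliver 4→0: ·
e21 crash(2): 2[✗prim,v=2,-]
e22 propose(1,'p'): ·
e23 deliver 0→3: ·

empty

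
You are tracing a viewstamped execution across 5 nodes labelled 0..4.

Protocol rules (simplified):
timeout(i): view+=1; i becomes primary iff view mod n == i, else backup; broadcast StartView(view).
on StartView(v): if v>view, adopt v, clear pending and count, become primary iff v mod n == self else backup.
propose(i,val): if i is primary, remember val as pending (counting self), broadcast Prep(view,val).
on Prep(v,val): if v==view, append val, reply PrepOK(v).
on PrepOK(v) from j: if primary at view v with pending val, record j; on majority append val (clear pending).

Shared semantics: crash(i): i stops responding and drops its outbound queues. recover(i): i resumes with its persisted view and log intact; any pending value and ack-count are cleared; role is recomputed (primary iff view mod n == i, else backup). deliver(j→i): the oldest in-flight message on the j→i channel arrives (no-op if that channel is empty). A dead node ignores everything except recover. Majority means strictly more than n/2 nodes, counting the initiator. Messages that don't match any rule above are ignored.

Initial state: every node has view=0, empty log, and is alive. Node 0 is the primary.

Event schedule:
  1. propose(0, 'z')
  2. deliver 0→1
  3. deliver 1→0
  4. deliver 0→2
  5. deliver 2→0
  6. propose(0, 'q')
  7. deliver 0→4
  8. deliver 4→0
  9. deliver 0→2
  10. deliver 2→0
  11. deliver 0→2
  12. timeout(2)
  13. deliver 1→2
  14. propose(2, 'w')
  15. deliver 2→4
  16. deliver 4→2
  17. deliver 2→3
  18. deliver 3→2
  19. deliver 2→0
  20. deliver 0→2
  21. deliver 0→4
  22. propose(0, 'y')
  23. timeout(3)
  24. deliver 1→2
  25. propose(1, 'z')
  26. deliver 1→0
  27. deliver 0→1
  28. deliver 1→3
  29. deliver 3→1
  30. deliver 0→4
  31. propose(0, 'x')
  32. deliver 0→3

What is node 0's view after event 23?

1

after 1 — propose(0,'z'): ·
after 2 — deliver 0→1: n1:back/v0/[z]
after 3 — deliver 1→0: ·
after 4 — deliver 0→2: n2:back/v0/[z]
after 5 — deliver 2→0: n0:prim/v0/[z]
after 6 — propose(0,'q'): ·
after 7 — deliver 0→4: n4:back/v0/[z]
after 8 — deliver 4→0: ·
after 9 — deliver 0→2: n2:back/v0/[z,q]
after 10 — deliver 2→0: n0:prim/v0/[z,q]
after 11 — deliver 0→2: ·
after 12 — timeout(2): n2:back/v1/[z,q]
after 13 — deliver 1→2: ·
after 14 — propose(2,'w'): ·
after 15 — deliver 2→4: n4:back/v1/[z]
after 16 — deliver 4→2: ·
after 17 — deliver 2→3: n3:back/v1/[-]
after 18 — deliver 3→2: ·
after 19 — deliver 2→0: n0:back/v1/[z,q]
after 20 — deliver 0→2: ·
after 21 — deliver 0→4: ·
after 22 — propose(0,'y'): ·
after 23 — timeout(3): n3:back/v2/[-]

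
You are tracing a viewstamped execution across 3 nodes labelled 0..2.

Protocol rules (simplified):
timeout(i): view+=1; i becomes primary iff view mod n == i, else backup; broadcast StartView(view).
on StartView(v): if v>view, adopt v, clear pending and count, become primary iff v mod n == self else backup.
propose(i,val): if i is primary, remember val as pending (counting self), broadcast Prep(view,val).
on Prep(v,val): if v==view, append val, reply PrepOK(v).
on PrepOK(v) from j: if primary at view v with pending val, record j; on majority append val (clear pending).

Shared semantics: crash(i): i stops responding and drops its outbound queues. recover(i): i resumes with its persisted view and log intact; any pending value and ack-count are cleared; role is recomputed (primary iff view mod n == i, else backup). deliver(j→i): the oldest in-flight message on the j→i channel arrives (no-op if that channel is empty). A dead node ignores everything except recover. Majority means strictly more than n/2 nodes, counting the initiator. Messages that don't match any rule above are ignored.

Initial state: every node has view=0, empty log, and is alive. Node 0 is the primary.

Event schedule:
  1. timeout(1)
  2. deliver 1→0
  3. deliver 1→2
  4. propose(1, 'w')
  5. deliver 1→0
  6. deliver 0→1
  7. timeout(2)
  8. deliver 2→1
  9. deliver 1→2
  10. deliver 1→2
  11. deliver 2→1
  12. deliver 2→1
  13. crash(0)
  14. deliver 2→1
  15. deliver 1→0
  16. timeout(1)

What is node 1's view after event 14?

e1 timeout(1): 1[prim,v=1,-]
e2 deliver 1→0: 0[back,v=1,-]
e3 deliver 1→2: 2[back,v=1,-]
e4 propose(1,'w'): ·
e5 deliver 1→0: 0[back,v=1,w]
e6 deliver 0→1: 1[prim,v=1,w]
e7 timeout(2): 2[prim,v=2,-]
e8 deliver 2→1: 1[back,v=2,w]
e9 deliver 1→2: ·
e10 deliver 1→2: ·
e11 deliver 2→1: ·
e12 deliver 2→1: ·
e13 crash(0): 0[✗back,v=1,w]
e14 deliver 2→1: ·

2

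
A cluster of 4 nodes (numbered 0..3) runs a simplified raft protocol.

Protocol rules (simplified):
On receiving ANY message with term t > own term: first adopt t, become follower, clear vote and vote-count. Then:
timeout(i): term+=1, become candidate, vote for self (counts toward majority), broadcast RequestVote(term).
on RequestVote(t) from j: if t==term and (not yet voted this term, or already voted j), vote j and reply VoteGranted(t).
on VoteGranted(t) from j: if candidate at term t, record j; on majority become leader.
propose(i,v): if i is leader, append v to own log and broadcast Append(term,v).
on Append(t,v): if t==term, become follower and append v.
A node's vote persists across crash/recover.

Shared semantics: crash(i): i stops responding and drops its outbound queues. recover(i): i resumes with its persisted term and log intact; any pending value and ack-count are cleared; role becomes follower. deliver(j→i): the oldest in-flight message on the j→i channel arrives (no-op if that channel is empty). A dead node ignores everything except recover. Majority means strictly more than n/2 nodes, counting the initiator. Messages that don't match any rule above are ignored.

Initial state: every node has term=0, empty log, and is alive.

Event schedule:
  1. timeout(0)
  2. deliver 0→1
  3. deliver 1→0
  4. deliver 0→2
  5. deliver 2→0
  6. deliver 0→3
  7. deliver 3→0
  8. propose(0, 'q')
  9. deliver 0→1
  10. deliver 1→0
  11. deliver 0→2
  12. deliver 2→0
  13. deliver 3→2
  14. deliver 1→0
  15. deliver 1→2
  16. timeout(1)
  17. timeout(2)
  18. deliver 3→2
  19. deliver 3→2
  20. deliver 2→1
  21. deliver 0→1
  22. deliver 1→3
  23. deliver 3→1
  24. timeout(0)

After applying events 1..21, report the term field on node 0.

1

e1 timeout(0): 0[cand,t=1,-]
e2 deliver 0→1: 1[foll,t=1,-]
e3 deliver 1→0: ·
e4 deliver 0→2: 2[foll,t=1,-]
e5 deliver 2→0: 0[lead,t=1,-]
e6 deliver 0→3: 3[foll,t=1,-]
e7 deliver 3→0: ·
e8 propose(0,'q'): 0[lead,t=1,q]
e9 deliver 0→1: 1[foll,t=1,q]
e10 deliver 1→0: ·
e11 deliver 0→2: 2[foll,t=1,q]
e12 deliver 2→0: ·
e13 deliver 3→2: ·
e14 deliver 1→0: ·
e15 deliver 1→2: ·
e16 timeout(1): 1[cand,t=2,q]
e17 timeout(2): 2[cand,t=2,q]
e18 deliver 3→2: ·
e19 deliver 3→2: ·
e20 deliver 2→1: ·
e21 deliver 0→1: ·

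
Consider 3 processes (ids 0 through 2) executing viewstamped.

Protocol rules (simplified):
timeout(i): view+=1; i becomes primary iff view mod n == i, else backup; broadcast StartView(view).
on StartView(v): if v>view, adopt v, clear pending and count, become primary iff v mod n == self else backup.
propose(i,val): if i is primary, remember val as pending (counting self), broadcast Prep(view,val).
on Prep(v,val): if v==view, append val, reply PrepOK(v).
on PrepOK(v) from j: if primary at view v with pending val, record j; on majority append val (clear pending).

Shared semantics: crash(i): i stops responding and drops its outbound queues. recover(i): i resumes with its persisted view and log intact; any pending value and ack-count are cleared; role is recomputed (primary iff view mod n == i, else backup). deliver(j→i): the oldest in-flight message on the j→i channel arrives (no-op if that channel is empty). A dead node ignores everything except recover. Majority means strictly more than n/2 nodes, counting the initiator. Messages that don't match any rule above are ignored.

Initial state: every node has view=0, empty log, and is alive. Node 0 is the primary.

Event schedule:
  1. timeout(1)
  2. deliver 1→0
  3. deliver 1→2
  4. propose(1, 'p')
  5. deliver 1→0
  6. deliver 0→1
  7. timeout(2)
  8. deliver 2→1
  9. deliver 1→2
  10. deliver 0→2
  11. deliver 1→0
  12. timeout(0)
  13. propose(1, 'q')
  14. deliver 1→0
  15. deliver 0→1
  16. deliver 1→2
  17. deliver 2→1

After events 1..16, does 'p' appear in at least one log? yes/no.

1. timeout(1):  <1:prim v1 ->
2. deliver 1→0:  <0:back v1 ->
3. deliver 1→2:  <2:back v1 ->
4. propose(1,'p'):  nop
5. deliver 1→0:  <0:back v1 p>
6. deliver 0→1:  <1:prim v1 p>
7. timeout(2):  <2:prim v2 ->
8. deliver 2→1:  <1:back v2 p>
9. deliver 1→2:  nop
10. deliver 0→2:  nop
11. deliver 1→0:  nop
12. timeout(0):  <0:back v2 p>
13. propose(1,'q'):  nop
14. deliver 1→0:  nop
15. deliver 0→1:  nop
16. deliver 1→2:  nop

yes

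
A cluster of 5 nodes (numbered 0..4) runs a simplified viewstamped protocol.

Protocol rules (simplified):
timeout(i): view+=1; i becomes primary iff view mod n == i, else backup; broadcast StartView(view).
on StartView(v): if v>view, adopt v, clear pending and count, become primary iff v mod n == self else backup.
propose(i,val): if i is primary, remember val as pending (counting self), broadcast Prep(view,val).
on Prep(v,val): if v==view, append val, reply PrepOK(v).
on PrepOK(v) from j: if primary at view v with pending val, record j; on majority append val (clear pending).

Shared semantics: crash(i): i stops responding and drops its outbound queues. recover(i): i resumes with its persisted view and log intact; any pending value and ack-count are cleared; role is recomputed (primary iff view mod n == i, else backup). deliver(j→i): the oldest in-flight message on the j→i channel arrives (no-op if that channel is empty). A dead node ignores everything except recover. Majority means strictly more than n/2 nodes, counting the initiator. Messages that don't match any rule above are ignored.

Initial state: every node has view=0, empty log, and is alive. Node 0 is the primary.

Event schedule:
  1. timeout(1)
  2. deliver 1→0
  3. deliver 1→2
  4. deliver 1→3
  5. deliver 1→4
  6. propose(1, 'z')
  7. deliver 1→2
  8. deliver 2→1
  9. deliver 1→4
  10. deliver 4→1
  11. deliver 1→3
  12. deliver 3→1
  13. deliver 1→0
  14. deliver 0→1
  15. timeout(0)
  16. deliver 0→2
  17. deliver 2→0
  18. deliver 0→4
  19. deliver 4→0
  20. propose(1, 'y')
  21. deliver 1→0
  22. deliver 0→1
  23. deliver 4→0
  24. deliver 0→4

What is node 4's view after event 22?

[1] timeout(1) → N1(prim v1 [-])
[2] deliver 1→0 → N0(back v1 [-])
[3] deliver 1→2 → N2(back v1 [-])
[4] deliver 1→3 → N3(back v1 [-])
[5] deliver 1→4 → N4(back v1 [-])
[6] propose(1,'z') → ∅
[7] deliver 1→2 → N2(back v1 [z])
[8] deliver 2→1 → ∅
[9] deliver 1→4 → N4(back v1 [z])
[10] deliver 4→1 → N1(prim v1 [z])
[11] deliver 1→3 → N3(back v1 [z])
[12] deliver 3→1 → ∅
[13] deliver 1→0 → N0(back v1 [z])
[14] deliver 0→1 → ∅
[15] timeout(0) → N0(back v2 [z])
[16] deliver 0→2 → N2(prim v2 [z])
[17] deliver 2→0 → ∅
[18] deliver 0→4 → N4(back v2 [z])
[19] deliver 4→0 → ∅
[20] propose(1,'y') → ∅
[21] deliver 1→0 → ∅
[22] deliver 0→1 → N1(back v2 [z])

2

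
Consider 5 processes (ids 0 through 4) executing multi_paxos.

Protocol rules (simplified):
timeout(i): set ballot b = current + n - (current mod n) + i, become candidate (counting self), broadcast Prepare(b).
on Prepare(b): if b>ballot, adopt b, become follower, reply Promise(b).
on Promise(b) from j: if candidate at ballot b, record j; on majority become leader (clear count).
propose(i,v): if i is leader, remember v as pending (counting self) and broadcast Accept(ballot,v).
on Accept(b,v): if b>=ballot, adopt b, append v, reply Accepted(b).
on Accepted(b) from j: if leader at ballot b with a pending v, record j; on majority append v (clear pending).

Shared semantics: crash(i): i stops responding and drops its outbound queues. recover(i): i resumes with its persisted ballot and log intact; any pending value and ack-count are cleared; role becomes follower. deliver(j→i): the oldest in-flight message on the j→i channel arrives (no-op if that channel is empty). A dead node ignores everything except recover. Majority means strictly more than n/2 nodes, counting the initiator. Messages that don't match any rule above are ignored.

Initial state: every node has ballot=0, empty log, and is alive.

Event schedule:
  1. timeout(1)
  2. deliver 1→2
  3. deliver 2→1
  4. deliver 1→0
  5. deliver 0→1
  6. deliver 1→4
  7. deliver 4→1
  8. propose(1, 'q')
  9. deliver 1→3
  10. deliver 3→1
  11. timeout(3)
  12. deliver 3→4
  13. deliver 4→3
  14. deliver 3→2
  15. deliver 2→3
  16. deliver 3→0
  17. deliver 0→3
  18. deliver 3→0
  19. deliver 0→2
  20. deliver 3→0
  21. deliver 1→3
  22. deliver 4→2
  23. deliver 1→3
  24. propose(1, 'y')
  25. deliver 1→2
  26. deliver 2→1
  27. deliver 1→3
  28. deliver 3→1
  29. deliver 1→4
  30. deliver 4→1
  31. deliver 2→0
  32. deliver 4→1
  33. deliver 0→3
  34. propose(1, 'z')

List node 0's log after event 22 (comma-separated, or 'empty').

empty

1. timeout(1):  <1:cand b6 ->
2. deliver 1→2:  <2:foll b6 ->
3. deliver 2→1:  nop
4. deliver 1→0:  <0:foll b6 ->
5. deliver 0→1:  <1:lead b6 ->
6. deliver 1→4:  <4:foll b6 ->
7. deliver 4→1:  nop
8. propose(1,'q'):  nop
9. deliver 1→3:  <3:foll b6 ->
10. deliver 3→1:  nop
11. timeout(3):  <3:cand b13 ->
12. deliver 3→4:  <4:foll b13 ->
13. deliver 4→3:  nop
14. deliver 3→2:  <2:foll b13 ->
15. deliver 2→3:  <3:lead b13 ->
16. deliver 3→0:  <0:foll b13 ->
17. deliver 0→3:  nop
18. deliver 3→0:  nop
19. deliver 0→2:  nop
20. deliver 3→0:  nop
21. deliver 1→3:  nop
22. deliver 4→2:  nop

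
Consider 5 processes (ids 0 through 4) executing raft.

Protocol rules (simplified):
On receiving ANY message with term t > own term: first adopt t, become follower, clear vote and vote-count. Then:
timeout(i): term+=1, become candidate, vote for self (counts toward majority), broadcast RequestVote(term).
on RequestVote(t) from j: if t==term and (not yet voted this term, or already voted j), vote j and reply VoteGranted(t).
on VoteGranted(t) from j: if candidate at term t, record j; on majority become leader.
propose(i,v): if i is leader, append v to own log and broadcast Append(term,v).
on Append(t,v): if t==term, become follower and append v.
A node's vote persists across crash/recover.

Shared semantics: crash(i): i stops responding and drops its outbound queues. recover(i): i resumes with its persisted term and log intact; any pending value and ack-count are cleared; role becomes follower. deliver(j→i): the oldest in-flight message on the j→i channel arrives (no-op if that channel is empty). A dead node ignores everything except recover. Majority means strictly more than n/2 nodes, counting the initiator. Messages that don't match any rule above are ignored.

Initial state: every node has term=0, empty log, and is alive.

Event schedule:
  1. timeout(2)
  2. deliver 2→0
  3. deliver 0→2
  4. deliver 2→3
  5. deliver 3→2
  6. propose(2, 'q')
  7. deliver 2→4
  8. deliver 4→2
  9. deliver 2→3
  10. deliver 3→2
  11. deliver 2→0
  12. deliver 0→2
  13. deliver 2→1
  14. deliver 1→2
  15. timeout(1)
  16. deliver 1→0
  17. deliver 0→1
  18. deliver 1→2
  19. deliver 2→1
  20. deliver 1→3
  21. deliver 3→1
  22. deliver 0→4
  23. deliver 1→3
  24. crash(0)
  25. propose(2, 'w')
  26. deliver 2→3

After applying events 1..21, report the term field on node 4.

[1] timeout(2) → N2(cand t1 [-])
[2] deliver 2→0 → N0(foll t1 [-])
[3] deliver 0→2 → ∅
[4] deliver 2→3 → N3(foll t1 [-])
[5] deliver 3→2 → N2(lead t1 [-])
[6] propose(2,'q') → N2(lead t1 [q])
[7] deliver 2→4 → N4(foll t1 [-])
[8] deliver 4→2 → ∅
[9] deliver 2→3 → N3(foll t1 [q])
[10] deliver 3→2 → ∅
[11] deliver 2→0 → N0(foll t1 [q])
[12] deliver 0→2 → ∅
[13] deliver 2→1 → N1(foll t1 [-])
[14] deliver 1→2 → ∅
[15] timeout(1) → N1(cand t2 [-])
[16] deliver 1→0 → N0(foll t2 [q])
[17] deliver 0→1 → ∅
[18] deliver 1→2 → N2(foll t2 [q])
[19] deliver 2→1 → ∅
[20] deliver 1→3 → N3(foll t2 [q])
[21] deliver 3→1 → N1(lead t2 [-])

1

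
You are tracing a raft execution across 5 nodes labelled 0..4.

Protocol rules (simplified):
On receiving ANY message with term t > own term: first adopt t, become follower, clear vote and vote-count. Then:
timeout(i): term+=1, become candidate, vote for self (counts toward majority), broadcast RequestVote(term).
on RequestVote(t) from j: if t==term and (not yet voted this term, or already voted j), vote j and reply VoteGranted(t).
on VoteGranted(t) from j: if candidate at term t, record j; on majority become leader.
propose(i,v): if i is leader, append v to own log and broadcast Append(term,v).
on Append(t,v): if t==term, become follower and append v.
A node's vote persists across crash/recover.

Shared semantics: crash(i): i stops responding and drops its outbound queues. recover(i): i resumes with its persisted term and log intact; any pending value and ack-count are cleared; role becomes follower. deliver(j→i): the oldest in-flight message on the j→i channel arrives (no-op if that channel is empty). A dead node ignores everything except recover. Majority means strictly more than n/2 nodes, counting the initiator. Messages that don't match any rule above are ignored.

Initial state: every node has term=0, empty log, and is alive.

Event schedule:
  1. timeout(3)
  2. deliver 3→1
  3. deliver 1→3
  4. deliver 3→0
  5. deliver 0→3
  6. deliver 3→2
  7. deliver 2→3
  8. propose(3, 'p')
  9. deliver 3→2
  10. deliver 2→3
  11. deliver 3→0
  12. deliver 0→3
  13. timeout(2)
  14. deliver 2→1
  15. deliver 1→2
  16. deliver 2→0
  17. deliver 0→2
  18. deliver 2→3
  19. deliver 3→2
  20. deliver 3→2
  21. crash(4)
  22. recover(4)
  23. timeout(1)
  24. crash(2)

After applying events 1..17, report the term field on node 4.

after 1 — timeout(3): n3:cand/t1/[-]
after 2 — deliver 3→1: n1:foll/t1/[-]
after 3 — deliver 1→3: ·
after 4 — deliver 3→0: n0:foll/t1/[-]
after 5 — deliver 0→3: n3:lead/t1/[-]
after 6 — deliver 3→2: n2:foll/t1/[-]
after 7 — deliver 2→3: ·
after 8 — propose(3,'p'): n3:lead/t1/[p]
after 9 — deliver 3→2: n2:foll/t1/[p]
after 10 — deliver 2→3: ·
after 11 — deliver 3→0: n0:foll/t1/[p]
after 12 — deliver 0→3: ·
after 13 — timeout(2): n2:cand/t2/[p]
after 14 — deliver 2→1: n1:foll/t2/[-]
after 15 — deliver 1→2: ·
after 16 — deliver 2→0: n0:foll/t2/[p]
after 17 — deliver 0→2: n2:lead/t2/[p]

0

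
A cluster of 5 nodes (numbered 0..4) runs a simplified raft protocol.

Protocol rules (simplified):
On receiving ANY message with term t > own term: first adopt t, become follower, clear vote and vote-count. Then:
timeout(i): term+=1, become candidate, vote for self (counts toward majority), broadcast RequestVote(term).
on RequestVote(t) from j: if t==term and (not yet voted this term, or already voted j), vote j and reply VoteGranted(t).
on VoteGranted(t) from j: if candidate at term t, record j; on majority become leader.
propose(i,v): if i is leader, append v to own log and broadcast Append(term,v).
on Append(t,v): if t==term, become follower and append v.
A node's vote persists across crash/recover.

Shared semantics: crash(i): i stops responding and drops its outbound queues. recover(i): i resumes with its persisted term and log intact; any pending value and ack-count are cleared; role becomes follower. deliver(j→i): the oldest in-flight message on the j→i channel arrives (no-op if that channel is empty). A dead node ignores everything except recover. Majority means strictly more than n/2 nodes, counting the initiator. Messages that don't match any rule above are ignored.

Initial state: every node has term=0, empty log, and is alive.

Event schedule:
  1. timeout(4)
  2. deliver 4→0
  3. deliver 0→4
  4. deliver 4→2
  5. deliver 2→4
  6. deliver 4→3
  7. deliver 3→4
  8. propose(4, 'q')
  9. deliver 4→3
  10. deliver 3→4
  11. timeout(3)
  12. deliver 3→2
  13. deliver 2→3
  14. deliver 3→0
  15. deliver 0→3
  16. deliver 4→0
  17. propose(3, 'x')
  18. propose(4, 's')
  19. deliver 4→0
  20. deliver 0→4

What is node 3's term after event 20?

[1] timeout(4) → N4(cand t1 [-])
[2] deliver 4→0 → N0(foll t1 [-])
[3] deliver 0→4 → ∅
[4] deliver 4→2 → N2(foll t1 [-])
[5] deliver 2→4 → N4(lead t1 [-])
[6] deliver 4→3 → N3(foll t1 [-])
[7] deliver 3→4 → ∅
[8] propose(4,'q') → N4(lead t1 [q])
[9] deliver 4→3 → N3(foll t1 [q])
[10] deliver 3→4 → ∅
[11] timeout(3) → N3(cand t2 [q])
[12] deliver 3→2 → N2(foll t2 [-])
[13] deliver 2→3 → ∅
[14] deliver 3→0 → N0(foll t2 [-])
[15] deliver 0→3 → N3(lead t2 [q])
[16] deliver 4→0 → ∅
[17] propose(3,'x') → N3(lead t2 [q,x])
[18] propose(4,'s') → N4(lead t1 [q,s])
[19] deliver 4→0 → ∅
[20] deliver 0→4 → ∅

2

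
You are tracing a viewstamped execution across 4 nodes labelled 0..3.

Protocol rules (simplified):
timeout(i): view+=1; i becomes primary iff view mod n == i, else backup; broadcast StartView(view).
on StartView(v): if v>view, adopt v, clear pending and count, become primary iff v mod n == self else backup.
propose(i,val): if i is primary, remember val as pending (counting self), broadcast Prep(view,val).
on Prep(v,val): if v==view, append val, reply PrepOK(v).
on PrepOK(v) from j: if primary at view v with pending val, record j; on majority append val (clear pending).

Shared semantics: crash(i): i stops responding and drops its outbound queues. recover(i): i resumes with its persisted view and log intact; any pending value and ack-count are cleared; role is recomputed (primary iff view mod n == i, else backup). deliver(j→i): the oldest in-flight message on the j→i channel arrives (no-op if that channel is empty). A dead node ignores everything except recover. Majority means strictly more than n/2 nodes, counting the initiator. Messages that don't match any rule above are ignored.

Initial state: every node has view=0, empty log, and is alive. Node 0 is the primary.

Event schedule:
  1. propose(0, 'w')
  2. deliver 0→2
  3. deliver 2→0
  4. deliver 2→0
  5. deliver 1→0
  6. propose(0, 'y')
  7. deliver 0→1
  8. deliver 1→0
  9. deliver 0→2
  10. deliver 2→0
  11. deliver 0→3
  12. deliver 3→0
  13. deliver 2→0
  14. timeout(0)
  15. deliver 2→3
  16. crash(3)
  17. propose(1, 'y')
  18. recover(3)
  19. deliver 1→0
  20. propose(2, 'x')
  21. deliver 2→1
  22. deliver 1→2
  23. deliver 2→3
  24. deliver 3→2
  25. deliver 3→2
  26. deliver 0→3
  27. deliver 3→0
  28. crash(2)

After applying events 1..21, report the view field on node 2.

[1] propose(0,'w') → ∅
[2] deliver 0→2 → N2(back v0 [w])
[3] deliver 2→0 → ∅
[4] deliver 2→0 → ∅
[5] deliver 1→0 → ∅
[6] propose(0,'y') → ∅
[7] deliver 0→1 → N1(back v0 [w])
[8] deliver 1→0 → ∅
[9] deliver 0→2 → N2(back v0 [w,y])
[10] deliver 2→0 → N0(prim v0 [y])
[11] deliver 0→3 → N3(back v0 [w])
[12] deliver 3→0 → ∅
[13] deliver 2→0 → ∅
[14] timeout(0) → N0(back v1 [y])
[15] deliver 2→3 → ∅
[16] crash(3) → N3(✗back v0 [w])
[17] propose(1,'y') → ∅
[18] recover(3) → N3(back v0 [w])
[19] deliver 1→0 → ∅
[20] propose(2,'x') → ∅
[21] deliver 2→1 → ∅

0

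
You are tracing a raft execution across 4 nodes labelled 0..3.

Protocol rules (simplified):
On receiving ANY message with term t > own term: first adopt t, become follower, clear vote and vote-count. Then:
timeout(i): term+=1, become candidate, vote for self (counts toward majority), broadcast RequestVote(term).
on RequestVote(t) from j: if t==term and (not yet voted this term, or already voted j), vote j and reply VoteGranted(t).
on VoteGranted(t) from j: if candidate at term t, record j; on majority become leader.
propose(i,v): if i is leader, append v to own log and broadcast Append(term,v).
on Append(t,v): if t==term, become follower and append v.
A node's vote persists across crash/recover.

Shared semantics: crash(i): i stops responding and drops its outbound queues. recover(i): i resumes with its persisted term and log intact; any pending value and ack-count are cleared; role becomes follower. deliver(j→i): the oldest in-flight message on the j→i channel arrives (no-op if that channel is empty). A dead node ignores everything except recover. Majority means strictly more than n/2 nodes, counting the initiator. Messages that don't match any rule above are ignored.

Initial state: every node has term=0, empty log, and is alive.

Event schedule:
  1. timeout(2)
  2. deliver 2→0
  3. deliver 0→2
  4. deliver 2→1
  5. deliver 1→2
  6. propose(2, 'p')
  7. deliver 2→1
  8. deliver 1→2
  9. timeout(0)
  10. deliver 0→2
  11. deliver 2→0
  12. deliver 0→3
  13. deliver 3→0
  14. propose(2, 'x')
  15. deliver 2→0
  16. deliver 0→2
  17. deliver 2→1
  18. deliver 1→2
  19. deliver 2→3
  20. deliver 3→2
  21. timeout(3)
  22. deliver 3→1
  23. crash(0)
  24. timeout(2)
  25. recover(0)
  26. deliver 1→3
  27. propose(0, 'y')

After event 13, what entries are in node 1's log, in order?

p

[1] timeout(2) → N2(cand t1 [-])
[2] deliver 2→0 → N0(foll t1 [-])
[3] deliver 0→2 → ∅
[4] deliver 2→1 → N1(foll t1 [-])
[5] deliver 1→2 → N2(lead t1 [-])
[6] propose(2,'p') → N2(lead t1 [p])
[7] deliver 2→1 → N1(foll t1 [p])
[8] deliver 1→2 → ∅
[9] timeout(0) → N0(cand t2 [-])
[10] deliver 0→2 → N2(foll t2 [p])
[11] deliver 2→0 → ∅
[12] deliver 0→3 → N3(foll t2 [-])
[13] deliver 3→0 → ∅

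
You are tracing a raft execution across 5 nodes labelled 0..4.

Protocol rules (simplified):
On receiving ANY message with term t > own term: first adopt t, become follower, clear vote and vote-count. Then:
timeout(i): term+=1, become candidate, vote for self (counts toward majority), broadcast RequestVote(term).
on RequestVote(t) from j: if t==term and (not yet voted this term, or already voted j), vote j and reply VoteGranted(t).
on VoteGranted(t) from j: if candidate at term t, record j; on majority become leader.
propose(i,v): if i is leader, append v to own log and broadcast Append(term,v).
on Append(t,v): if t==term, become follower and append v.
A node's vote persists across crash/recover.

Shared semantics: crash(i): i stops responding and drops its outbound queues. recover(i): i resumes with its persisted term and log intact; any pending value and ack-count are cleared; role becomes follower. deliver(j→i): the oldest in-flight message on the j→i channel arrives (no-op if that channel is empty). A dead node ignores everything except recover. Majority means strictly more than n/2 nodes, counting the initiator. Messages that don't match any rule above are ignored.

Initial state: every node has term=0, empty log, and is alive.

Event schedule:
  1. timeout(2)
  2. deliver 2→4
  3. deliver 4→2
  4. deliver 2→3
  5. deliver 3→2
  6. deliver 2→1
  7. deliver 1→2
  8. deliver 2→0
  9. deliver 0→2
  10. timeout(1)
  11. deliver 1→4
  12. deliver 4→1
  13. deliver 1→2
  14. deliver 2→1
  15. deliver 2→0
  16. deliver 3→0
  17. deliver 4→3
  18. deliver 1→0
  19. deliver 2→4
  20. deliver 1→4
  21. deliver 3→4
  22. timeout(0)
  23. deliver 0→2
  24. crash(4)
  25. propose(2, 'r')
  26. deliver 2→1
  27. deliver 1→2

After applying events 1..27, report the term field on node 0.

3

e1 timeout(2): 2[cand,t=1,-]
e2 deliver 2→4: 4[foll,t=1,-]
e3 deliver 4→2: ·
e4 deliver 2→3: 3[foll,t=1,-]
e5 deliver 3→2: 2[lead,t=1,-]
e6 deliver 2→1: 1[foll,t=1,-]
e7 deliver 1→2: ·
e8 deliver 2→0: 0[foll,t=1,-]
e9 deliver 0→2: ·
e10 timeout(1): 1[cand,t=2,-]
e11 deliver 1→4: 4[foll,t=2,-]
e12 deliver 4→1: ·
e13 deliver 1→2: 2[foll,t=2,-]
e14 deliver 2→1: 1[lead,t=2,-]
e15 deliver 2→0: ·
e16 deliver 3→0: ·
e17 deliver 4→3: ·
e18 deliver 1→0: 0[foll,t=2,-]
e19 deliver 2→4: ·
e20 deliver 1→4: ·
e21 deliver 3→4: ·
e22 timeout(0): 0[cand,t=3,-]
e23 deliver 0→2: 2[foll,t=3,-]
e24 crash(4): 4[✗foll,t=2,-]
e25 propose(2,'r'): ·
e26 deliver 2→1: ·
e27 deliver 1→2: ·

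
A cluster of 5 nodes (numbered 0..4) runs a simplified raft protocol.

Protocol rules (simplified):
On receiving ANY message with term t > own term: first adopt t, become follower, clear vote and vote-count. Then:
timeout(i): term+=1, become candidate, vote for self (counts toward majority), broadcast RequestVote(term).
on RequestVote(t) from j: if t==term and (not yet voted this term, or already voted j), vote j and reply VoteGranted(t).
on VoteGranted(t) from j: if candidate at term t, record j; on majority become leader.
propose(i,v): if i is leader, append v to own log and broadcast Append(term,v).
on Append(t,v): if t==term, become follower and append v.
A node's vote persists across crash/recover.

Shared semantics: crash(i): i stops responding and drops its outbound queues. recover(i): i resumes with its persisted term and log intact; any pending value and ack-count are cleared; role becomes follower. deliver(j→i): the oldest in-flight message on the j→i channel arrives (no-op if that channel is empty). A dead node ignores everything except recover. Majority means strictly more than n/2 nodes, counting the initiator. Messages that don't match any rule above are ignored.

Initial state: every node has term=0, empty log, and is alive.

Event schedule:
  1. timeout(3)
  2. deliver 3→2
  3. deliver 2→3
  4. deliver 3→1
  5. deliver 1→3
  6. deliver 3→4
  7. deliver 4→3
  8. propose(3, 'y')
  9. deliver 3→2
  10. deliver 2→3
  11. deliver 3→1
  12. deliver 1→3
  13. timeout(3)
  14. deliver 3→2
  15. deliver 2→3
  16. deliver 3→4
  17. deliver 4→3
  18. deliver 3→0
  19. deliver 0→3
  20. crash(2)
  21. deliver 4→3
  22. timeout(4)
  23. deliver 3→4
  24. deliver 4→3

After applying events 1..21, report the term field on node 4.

1. timeout(3):  <3:cand t1 ->
2. deliver 3→2:  <2:foll t1 ->
3. deliver 2→3:  nop
4. deliver 3→1:  <1:foll t1 ->
5. deliver 1→3:  <3:lead t1 ->
6. deliver 3→4:  <4:foll t1 ->
7. deliver 4→3:  nop
8. propose(3,'y'):  <3:lead t1 y>
9. deliver 3→2:  <2:foll t1 y>
10. deliver 2→3:  nop
11. deliver 3→1:  <1:foll t1 y>
12. deliver 1→3:  nop
13. timeout(3):  <3:cand t2 y>
14. deliver 3→2:  <2:foll t2 y>
15. deliver 2→3:  nop
16. deliver 3→4:  <4:foll t1 y>
17. deliver 4→3:  nop
18. deliver 3→0:  <0:foll t1 ->
19. deliver 0→3:  nop
20. crash(2):  <2:✗foll t2 y>
21. deliver 4→3:  nop

1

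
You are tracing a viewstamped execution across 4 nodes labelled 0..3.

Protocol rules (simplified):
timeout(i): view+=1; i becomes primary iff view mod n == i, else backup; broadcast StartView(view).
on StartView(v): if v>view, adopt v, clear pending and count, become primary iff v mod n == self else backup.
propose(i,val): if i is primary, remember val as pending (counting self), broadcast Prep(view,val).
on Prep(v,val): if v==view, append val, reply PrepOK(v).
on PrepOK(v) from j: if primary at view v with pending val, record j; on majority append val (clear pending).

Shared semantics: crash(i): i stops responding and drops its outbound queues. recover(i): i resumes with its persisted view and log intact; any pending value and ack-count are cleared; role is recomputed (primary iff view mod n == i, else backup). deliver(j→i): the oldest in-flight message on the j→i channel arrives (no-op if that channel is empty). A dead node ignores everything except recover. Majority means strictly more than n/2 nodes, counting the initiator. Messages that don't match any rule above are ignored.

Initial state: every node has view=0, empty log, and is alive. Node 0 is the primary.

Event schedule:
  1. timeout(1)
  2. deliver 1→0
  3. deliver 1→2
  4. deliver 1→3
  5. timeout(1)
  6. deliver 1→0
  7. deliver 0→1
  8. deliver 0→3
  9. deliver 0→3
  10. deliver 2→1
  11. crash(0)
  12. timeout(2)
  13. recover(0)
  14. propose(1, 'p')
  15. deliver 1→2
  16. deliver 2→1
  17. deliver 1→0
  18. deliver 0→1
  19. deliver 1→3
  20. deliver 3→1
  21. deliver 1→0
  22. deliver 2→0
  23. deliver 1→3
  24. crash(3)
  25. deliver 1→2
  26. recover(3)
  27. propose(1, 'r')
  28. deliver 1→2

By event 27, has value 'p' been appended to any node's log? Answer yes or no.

[1] timeout(1) → N1(prim v1 [-])
[2] deliver 1→0 → N0(back v1 [-])
[3] deliver 1→2 → N2(back v1 [-])
[4] deliver 1→3 → N3(back v1 [-])
[5] timeout(1) → N1(back v2 [-])
[6] deliver 1→0 → N0(back v2 [-])
[7] deliver 0→1 → ∅
[8] deliver 0→3 → ∅
[9] deliver 0→3 → ∅
[10] deliver 2→1 → ∅
[11] crash(0) → N0(✗back v2 [-])
[12] timeout(2) → N2(prim v2 [-])
[13] recover(0) → N0(back v2 [-])
[14] propose(1,'p') → ∅
[15] deliver 1→2 → ∅
[16] deliver 2→1 → ∅
[17] deliver 1→0 → ∅
[18] deliver 0→1 → ∅
[19] deliver 1→3 → N3(back v2 [-])
[20] deliver 3→1 → ∅
[21] deliver 1→0 → ∅
[22] deliver 2→0 → ∅
[23] deliver 1→3 → ∅
[24] crash(3) → N3(✗back v2 [-])
[25] deliver 1→2 → ∅
[26] recover(3) → N3(back v2 [-])
[27] propose(1,'r') → ∅

no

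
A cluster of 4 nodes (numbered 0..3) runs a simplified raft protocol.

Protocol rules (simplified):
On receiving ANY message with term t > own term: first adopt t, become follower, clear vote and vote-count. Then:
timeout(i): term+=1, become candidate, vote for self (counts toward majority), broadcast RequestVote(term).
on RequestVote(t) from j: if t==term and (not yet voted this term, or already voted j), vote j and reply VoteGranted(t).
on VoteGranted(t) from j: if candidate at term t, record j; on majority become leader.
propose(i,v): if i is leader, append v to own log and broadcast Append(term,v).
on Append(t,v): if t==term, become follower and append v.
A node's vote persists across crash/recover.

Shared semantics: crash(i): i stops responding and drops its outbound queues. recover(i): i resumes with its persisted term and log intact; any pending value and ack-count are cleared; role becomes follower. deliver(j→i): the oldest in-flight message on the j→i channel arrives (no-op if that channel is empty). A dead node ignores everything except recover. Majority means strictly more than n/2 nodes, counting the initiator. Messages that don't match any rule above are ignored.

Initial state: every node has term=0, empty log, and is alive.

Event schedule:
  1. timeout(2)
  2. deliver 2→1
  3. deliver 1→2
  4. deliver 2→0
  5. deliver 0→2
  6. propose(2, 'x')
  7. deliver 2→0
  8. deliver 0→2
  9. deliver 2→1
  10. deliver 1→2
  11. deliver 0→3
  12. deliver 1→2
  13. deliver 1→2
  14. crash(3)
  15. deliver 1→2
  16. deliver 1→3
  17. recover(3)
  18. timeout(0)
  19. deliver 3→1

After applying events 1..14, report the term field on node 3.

0

[1] timeout(2) → N2(cand t1 [-])
[2] deliver 2→1 → N1(foll t1 [-])
[3] deliver 1→2 → ∅
[4] deliver 2→0 → N0(foll t1 [-])
[5] deliver 0→2 → N2(lead t1 [-])
[6] propose(2,'x') → N2(lead t1 [x])
[7] deliver 2→0 → N0(foll t1 [x])
[8] deliver 0→2 → ∅
[9] deliver 2→1 → N1(foll t1 [x])
[10] deliver 1→2 → ∅
[11] deliver 0→3 → ∅
[12] deliver 1→2 → ∅
[13] deliver 1→2 → ∅
[14] crash(3) → N3(✗foll t0 [-])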